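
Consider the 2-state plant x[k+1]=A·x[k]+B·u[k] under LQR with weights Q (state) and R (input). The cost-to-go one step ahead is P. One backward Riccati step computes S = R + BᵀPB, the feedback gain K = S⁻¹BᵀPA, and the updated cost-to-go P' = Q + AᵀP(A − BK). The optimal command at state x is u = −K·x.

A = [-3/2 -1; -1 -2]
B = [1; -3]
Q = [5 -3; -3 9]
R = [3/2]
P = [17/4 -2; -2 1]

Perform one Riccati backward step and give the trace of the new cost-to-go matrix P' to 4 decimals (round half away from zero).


14.7862

BᵀP = [10.2500 -5.0000]
S = R + BᵀPB = [3/2] + [25.2500] = [26.7500]
BᵀPA = [-10.3750 -0.2500]
K = S⁻¹·BᵀPA = [-0.3879 -0.0093]
A−BK = [-1.1121 -0.9907; -2.1636 -2.0280]
AᵀP(A−BK) = [0.5386 0.2780; 0.2780 0.2477]
P' = Q + AᵀP(A−BK) = [5.5386 -2.7220; -2.7220 9.2477]
tr(P') = 14.7862


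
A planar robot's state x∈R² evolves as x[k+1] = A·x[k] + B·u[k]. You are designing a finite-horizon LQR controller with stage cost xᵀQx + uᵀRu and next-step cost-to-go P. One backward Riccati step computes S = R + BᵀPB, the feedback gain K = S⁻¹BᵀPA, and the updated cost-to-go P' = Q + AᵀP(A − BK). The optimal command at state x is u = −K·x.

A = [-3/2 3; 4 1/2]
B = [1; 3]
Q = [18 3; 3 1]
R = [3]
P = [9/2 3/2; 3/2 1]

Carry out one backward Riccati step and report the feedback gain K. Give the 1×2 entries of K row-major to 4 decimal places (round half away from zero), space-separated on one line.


0.1765 1.1471

BᵀP = [9.0000 4.5000]
S = R + BᵀPB = [3] + [22.5000] = [25.5000]
BᵀPA = [4.5000 29.2500]
K = S⁻¹·BᵀPA = [0.1765 1.1471]
A−BK = [-1.6765 1.8529; 3.4706 -2.9412]
AᵀP(A−BK) = [7.3309 -6.5368; -6.5368 11.6985]
P' = Q + AᵀP(A−BK) = [25.3309 -3.5368; -3.5368 12.6985]
tr(P') = 38.0294


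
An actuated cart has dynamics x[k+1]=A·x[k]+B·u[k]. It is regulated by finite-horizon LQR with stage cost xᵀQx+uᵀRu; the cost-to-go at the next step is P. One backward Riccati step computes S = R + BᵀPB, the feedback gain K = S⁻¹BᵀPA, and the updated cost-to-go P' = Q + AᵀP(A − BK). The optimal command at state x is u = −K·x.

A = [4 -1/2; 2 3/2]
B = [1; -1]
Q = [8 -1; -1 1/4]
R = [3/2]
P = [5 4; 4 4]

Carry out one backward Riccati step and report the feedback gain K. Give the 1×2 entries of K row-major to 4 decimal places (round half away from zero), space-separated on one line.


BᵀP = [1.0000 0.0000]
S = R + BᵀPB = [3/2] + [1.0000] = [2.5000]
BᵀPA = [4.0000 -0.5000]
K = S⁻¹·BᵀPA = [1.6000 -0.2000]
A−BK = [2.4000 -0.3000; 3.6000 1.3000]
AᵀP(A−BK) = [153.6000 22.8000; 22.8000 4.1500]
P' = Q + AᵀP(A−BK) = [161.6000 21.8000; 21.8000 4.4000]
tr(P') = 166.0000

1.6000 -0.2000


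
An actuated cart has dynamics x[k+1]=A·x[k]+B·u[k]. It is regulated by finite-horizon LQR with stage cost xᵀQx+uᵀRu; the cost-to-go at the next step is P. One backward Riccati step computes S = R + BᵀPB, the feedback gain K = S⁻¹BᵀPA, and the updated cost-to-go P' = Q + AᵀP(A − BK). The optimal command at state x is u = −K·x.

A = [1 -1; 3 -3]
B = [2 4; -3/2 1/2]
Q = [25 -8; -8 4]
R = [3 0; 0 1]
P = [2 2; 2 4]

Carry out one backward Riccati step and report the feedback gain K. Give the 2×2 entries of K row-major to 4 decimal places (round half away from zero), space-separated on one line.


-1.0000 1.0000 1.0000 -1.0000

BᵀP = [1.0000 -2.0000; 9.0000 10.0000]
S = R + BᵀPB = [3 0; 0 1] + [5.0000 3.0000; 3.0000 41.0000] = [8.0000 3.0000; 3.0000 42.0000]
BᵀPA = [-5.0000 5.0000; 39.0000 -39.0000]
K = S⁻¹·BᵀPA = [-1.0000 1.0000; 1.0000 -1.0000]
A−BK = [-1.0000 1.0000; 1.0000 -1.0000]
AᵀP(A−BK) = [6.0000 -6.0000; -6.0000 6.0000]
P' = Q + AᵀP(A−BK) = [31.0000 -14.0000; -14.0000 10.0000]
tr(P') = 41.0000


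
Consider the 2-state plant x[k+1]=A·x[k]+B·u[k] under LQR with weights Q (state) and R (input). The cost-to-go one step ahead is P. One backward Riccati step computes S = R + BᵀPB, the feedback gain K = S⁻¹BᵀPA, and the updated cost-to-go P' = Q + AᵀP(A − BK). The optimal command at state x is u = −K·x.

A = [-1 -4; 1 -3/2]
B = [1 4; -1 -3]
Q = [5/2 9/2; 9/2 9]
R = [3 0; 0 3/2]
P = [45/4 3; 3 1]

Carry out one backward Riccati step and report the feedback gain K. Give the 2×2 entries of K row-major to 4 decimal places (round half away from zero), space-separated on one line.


-0.0317 -0.0368 -0.2206 -1.3207

BᵀP = [8.2500 2.0000; 36.0000 9.0000]
S = R + BᵀPB = [3 0; 0 3/2] + [6.2500 27.0000; 27.0000 117.0000] = [9.2500 27.0000; 27.0000 118.5000]
BᵀPA = [-6.2500 -36.0000; -27.0000 -157.5000]
K = S⁻¹·BᵀPA = [-0.0317 -0.0368; -0.2206 -1.3207]
A−BK = [-0.0858 1.3197; 0.3064 -5.4990]
AᵀP(A−BK) = [0.0950 0.1103; 0.1103 8.9104]
P' = Q + AᵀP(A−BK) = [2.5950 4.6103; 4.6103 17.9104]
tr(P') = 20.5054


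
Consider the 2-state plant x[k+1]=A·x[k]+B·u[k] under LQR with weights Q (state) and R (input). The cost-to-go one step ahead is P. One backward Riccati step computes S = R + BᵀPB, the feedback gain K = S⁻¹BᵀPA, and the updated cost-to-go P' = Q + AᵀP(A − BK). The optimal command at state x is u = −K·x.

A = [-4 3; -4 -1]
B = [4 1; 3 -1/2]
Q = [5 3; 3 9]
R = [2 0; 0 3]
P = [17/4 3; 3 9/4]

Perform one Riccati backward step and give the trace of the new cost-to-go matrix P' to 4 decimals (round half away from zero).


17.3462

BᵀP = [26.0000 18.7500; 2.7500 1.8750]
S = R + BᵀPB = [2 0; 0 3] + [160.2500 16.6250; 16.6250 1.8125] = [162.2500 16.6250; 16.6250 4.8125]
BᵀPA = [-179.0000 59.2500; -18.5000 6.3750]
K = S⁻¹·BᵀPA = [-1.0980 0.3552; -0.0510 0.0978]
A−BK = [0.4431 1.4816; -0.7315 -2.0166]
AᵀP(A−BK) = [2.5127 -0.6178; -0.6178 0.8335]
P' = Q + AᵀP(A−BK) = [7.5127 2.3822; 2.3822 9.8335]
tr(P') = 17.3462


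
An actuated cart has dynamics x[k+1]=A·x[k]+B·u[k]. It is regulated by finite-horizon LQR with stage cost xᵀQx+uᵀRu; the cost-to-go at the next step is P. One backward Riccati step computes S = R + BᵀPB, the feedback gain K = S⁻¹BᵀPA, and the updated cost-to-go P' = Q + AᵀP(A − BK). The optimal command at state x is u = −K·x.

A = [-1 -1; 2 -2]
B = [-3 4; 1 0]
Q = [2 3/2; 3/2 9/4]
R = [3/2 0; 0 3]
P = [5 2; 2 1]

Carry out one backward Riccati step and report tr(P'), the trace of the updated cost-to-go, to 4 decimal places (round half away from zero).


BᵀP = [-13.0000 -5.0000; 20.0000 8.0000]
S = R + BᵀPB = [3/2 0; 0 3] + [34.0000 -52.0000; -52.0000 80.0000] = [35.5000 -52.0000; -52.0000 83.0000]
BᵀPA = [3.0000 23.0000; -4.0000 -36.0000]
K = S⁻¹·BᵀPA = [0.1691 0.1526; 0.0577 -0.3381]
A−BK = [-0.7237 0.8103; 1.8309 -2.1526]
AᵀP(A−BK) = [0.7237 -0.8103; -0.8103 1.3175]
P' = Q + AᵀP(A−BK) = [2.7237 0.6897; 0.6897 3.5675]
tr(P') = 6.2912

6.2912


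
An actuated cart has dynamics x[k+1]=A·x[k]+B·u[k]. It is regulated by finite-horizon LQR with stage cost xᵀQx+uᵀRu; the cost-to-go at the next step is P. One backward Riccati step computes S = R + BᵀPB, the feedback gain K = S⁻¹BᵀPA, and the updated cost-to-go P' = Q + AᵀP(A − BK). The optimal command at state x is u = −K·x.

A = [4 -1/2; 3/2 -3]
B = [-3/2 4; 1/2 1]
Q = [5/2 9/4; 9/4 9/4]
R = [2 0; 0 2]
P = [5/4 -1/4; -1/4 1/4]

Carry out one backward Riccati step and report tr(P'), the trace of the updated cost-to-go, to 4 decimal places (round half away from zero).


8.0646

BᵀP = [-2.0000 0.5000; 4.7500 -0.7500]
S = R + BᵀPB = [2 0; 0 2] + [3.2500 -7.5000; -7.5000 18.2500] = [5.2500 -7.5000; -7.5000 20.2500]
BᵀPA = [-7.2500 -0.5000; 17.8750 -0.1250]
K = S⁻¹·BᵀPA = [-0.2547 -0.2210; 0.7884 -0.0880]
A−BK = [0.4644 -0.4794; 0.8390 -2.8015]
AᵀP(A−BK) = [1.6236 -0.4663; -0.4663 1.6910]
P' = Q + AᵀP(A−BK) = [4.1236 1.7837; 1.7837 3.9410]
tr(P') = 8.0646


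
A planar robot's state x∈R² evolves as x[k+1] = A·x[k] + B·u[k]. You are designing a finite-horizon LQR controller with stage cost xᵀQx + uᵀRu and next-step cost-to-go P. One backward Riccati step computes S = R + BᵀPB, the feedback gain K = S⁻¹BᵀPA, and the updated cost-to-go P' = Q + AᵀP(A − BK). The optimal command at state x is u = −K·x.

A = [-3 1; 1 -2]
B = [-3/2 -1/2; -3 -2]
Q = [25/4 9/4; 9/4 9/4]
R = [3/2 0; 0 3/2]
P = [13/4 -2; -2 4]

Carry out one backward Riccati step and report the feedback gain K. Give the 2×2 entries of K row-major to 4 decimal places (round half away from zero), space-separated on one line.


BᵀP = [1.1250 -9.0000; 2.3750 -7.0000]
S = R + BᵀPB = [3/2 0; 0 3/2] + [25.3125 17.4375; 17.4375 12.8125] = [26.8125 17.4375; 17.4375 14.3125]
BᵀPA = [-12.3750 19.1250; -14.1250 16.3750]
K = S⁻¹·BᵀPA = [0.8682 -0.1482; -2.0447 1.3247]
A−BK = [-2.7200 1.4400; -0.4847 0.2047]
AᵀP(A−BK) = [27.1129 -14.8729; -14.8729 8.3929]
P' = Q + AᵀP(A−BK) = [33.3629 -12.6229; -12.6229 10.6429]
tr(P') = 44.0059

0.8682 -0.1482 -2.0447 1.3247


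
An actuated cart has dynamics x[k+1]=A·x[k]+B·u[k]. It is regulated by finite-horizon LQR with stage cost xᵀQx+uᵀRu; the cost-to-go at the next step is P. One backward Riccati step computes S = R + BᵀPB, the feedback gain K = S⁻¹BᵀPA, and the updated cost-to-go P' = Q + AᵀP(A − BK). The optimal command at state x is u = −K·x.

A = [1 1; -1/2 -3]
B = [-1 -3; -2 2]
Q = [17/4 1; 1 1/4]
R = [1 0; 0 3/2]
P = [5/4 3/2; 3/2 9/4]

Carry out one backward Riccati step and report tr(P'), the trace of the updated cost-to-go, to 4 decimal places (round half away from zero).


5.6429

BᵀP = [-4.2500 -6.0000; -0.7500 0.0000]
S = R + BᵀPB = [1 0; 0 3/2] + [16.2500 0.7500; 0.7500 2.2500] = [17.2500 0.7500; 0.7500 3.7500]
BᵀPA = [-1.2500 13.7500; -0.7500 -0.7500]
K = S⁻¹·BᵀPA = [-0.0643 0.8129; -0.1871 -0.3626]
A−BK = [0.3743 0.7251; -0.2544 -0.6491]
AᵀP(A−BK) = [0.0917 0.1192; 0.1192 1.0512]
P' = Q + AᵀP(A−BK) = [4.3417 1.1192; 1.1192 1.3012]
tr(P') = 5.6429


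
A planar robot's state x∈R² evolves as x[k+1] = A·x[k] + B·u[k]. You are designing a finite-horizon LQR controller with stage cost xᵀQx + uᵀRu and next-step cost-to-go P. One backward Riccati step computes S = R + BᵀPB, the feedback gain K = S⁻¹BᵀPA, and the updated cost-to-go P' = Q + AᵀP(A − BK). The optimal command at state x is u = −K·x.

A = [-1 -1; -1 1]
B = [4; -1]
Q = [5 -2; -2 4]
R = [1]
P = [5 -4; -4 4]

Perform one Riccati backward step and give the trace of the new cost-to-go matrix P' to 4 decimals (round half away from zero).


10.3162

BᵀP = [24.0000 -20.0000]
S = R + BᵀPB = [1] + [116.0000] = [117.0000]
BᵀPA = [-4.0000 -44.0000]
K = S⁻¹·BᵀPA = [-0.0342 -0.3761]
A−BK = [-0.8632 0.5043; -1.0342 0.6239]
AᵀP(A−BK) = [0.8632 -0.5043; -0.5043 0.4530]
P' = Q + AᵀP(A−BK) = [5.8632 -2.5043; -2.5043 4.4530]
tr(P') = 10.3162


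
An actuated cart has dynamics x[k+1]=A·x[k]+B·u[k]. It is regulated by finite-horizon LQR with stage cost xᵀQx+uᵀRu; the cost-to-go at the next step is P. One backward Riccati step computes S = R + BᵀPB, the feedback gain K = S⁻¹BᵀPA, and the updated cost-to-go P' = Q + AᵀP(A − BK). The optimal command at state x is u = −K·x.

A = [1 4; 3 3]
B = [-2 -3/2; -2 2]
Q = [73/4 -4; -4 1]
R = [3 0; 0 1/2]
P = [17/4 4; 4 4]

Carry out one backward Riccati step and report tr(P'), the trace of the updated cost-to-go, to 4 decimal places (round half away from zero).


BᵀP = [-16.5000 -16.0000; 1.6250 2.0000]
S = R + BᵀPB = [3 0; 0 1/2] + [65.0000 -7.2500; -7.2500 1.5625] = [68.0000 -7.2500; -7.2500 2.0625]
BᵀPA = [-64.5000 -114.0000; 7.6250 12.5000]
K = S⁻¹·BᵀPA = [-0.8867 -1.6479; 0.5802 0.2680]
A−BK = [0.0969 1.1062; 0.0663 -0.8318]
AᵀP(A−BK) = [2.6358 4.6671; 4.6671 8.7897]
P' = Q + AᵀP(A−BK) = [20.8858 0.6671; 0.6671 9.7897]
tr(P') = 30.6755

30.6755


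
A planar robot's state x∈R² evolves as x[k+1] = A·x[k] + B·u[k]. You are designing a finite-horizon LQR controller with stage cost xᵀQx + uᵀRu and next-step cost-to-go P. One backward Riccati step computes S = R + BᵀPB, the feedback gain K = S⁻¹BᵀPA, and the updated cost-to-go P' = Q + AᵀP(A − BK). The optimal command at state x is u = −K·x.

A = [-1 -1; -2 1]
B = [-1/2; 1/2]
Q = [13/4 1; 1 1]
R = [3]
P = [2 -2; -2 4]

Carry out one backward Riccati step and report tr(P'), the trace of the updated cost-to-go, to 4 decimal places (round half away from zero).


16.7955

BᵀP = [-2.0000 3.0000]
S = R + BᵀPB = [3] + [2.5000] = [5.5000]
BᵀPA = [-4.0000 5.0000]
K = S⁻¹·BᵀPA = [-0.7273 0.9091]
A−BK = [-1.3636 -0.5455; -1.6364 0.5455]
AᵀP(A−BK) = [7.0909 -4.3636; -4.3636 5.4545]
P' = Q + AᵀP(A−BK) = [10.3409 -3.3636; -3.3636 6.4545]
tr(P') = 16.7955


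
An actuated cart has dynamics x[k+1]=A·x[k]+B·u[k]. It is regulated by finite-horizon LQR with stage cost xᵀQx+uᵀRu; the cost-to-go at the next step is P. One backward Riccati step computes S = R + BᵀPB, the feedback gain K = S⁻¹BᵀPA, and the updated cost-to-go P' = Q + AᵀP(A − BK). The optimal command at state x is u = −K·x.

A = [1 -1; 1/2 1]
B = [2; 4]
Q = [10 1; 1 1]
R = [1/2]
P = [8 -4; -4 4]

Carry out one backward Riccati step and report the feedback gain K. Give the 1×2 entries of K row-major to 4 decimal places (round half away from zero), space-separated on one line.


BᵀP = [0.0000 8.0000]
S = R + BᵀPB = [1/2] + [32.0000] = [32.5000]
BᵀPA = [4.0000 8.0000]
K = S⁻¹·BᵀPA = [0.1231 0.2462]
A−BK = [0.7538 -1.4923; 0.0077 0.0154]
AᵀP(A−BK) = [4.5077 -8.9846; -8.9846 18.0308]
P' = Q + AᵀP(A−BK) = [14.5077 -7.9846; -7.9846 19.0308]
tr(P') = 33.5385

0.1231 0.2462


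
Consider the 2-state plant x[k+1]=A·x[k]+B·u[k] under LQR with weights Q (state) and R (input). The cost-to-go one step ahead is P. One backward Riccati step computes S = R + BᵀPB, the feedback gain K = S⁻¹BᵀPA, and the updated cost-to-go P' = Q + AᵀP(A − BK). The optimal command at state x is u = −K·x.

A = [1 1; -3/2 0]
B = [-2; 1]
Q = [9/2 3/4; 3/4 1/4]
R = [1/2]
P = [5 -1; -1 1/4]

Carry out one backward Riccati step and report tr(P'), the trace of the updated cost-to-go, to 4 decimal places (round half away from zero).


5.0745

BᵀP = [-11.0000 2.2500]
S = R + BᵀPB = [1/2] + [24.2500] = [24.7500]
BᵀPA = [-14.3750 -11.0000]
K = S⁻¹·BᵀPA = [-0.5808 -0.4444]
A−BK = [-0.1616 0.1111; -0.9192 0.4444]
AᵀP(A−BK) = [0.2134 0.1111; 0.1111 0.1111]
P' = Q + AᵀP(A−BK) = [4.7134 0.8611; 0.8611 0.3611]
tr(P') = 5.0745


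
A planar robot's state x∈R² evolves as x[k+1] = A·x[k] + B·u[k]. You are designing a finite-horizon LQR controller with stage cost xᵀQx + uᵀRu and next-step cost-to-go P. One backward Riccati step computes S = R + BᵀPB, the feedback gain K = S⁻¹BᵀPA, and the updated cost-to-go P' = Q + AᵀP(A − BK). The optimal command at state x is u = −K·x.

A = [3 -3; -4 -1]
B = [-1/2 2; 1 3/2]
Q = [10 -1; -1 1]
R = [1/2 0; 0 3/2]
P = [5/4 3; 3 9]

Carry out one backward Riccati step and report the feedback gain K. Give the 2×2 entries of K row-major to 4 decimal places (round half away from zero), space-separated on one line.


BᵀP = [2.3750 7.5000; 7.0000 19.5000]
S = R + BᵀPB = [1/2 0; 0 3/2] + [6.3125 16.0000; 16.0000 43.2500] = [6.8125 16.0000; 16.0000 44.7500]
BᵀPA = [-22.8750 -14.6250; -57.0000 -40.5000]
K = S⁻¹·BᵀPA = [-2.2853 -0.1324; -0.4567 -0.8577]
A−BK = [2.7707 -1.3508; -1.0297 0.4189]
AᵀP(A−BK) = [4.9447 -0.1669; -0.1669 1.5772]
P' = Q + AᵀP(A−BK) = [14.9447 -1.1669; -1.1669 2.5772]
tr(P') = 17.5219

-2.2853 -0.1324 -0.4567 -0.8577


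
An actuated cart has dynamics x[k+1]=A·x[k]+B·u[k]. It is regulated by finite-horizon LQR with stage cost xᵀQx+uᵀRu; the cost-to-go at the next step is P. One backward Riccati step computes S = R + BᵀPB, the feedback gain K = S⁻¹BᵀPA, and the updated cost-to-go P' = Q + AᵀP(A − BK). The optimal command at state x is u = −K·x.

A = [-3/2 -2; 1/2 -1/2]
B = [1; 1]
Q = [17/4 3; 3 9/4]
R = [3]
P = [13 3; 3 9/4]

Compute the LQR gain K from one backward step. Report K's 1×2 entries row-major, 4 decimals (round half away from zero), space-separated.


-0.8814 -1.4278

BᵀP = [16.0000 5.2500]
S = R + BᵀPB = [3] + [21.2500] = [24.2500]
BᵀPA = [-21.3750 -34.6250]
K = S⁻¹·BᵀPA = [-0.8814 -1.4278]
A−BK = [-0.6186 -0.5722; 1.3814 0.9278]
AᵀP(A−BK) = [6.4716 7.1675; 7.1675 9.1237]
P' = Q + AᵀP(A−BK) = [10.7216 10.1675; 10.1675 11.3737]
tr(P') = 22.0954


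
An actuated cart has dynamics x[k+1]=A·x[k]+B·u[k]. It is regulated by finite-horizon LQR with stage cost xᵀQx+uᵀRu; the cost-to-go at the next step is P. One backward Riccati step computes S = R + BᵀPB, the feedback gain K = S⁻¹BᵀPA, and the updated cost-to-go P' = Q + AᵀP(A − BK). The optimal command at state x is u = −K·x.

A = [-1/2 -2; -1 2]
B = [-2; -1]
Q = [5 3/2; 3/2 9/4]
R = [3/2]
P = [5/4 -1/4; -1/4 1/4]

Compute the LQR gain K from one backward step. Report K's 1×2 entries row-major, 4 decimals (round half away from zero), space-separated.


0.1522 0.8696

BᵀP = [-2.2500 0.2500]
S = R + BᵀPB = [3/2] + [4.2500] = [5.7500]
BᵀPA = [0.8750 5.0000]
K = S⁻¹·BᵀPA = [0.1522 0.8696]
A−BK = [-0.1957 -0.2609; -0.8478 2.8696]
AᵀP(A−BK) = [0.1793 -0.2609; -0.2609 3.6522]
P' = Q + AᵀP(A−BK) = [5.1793 1.2391; 1.2391 5.9022]
tr(P') = 11.0815


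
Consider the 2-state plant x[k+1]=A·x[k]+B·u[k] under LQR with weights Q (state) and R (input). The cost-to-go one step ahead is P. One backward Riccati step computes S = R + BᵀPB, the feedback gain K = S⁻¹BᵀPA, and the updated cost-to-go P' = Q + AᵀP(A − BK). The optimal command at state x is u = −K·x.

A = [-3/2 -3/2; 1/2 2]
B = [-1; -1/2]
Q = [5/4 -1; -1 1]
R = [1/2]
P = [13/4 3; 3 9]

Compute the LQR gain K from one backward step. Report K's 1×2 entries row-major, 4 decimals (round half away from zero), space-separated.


0.3750 -0.8750

BᵀP = [-4.7500 -7.5000]
S = R + BᵀPB = [1/2] + [8.5000] = [9.0000]
BᵀPA = [3.3750 -7.8750]
K = S⁻¹·BᵀPA = [0.3750 -0.8750]
A−BK = [-1.1250 -2.3750; 0.6875 1.5625]
AᵀP(A−BK) = [3.7969 8.0156; 8.0156 18.4219]
P' = Q + AᵀP(A−BK) = [5.0469 7.0156; 7.0156 19.4219]
tr(P') = 24.4688


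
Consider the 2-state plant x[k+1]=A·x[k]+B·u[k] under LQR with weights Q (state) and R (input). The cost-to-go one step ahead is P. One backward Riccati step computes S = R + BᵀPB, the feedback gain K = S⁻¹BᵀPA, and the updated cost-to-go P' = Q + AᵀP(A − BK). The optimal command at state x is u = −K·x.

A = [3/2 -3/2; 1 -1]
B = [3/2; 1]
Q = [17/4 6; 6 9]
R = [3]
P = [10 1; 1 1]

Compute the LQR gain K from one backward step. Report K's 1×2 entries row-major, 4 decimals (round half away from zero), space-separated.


0.8983 -0.8983

BᵀP = [16.0000 2.5000]
S = R + BᵀPB = [3] + [26.5000] = [29.5000]
BᵀPA = [26.5000 -26.5000]
K = S⁻¹·BᵀPA = [0.8983 -0.8983]
A−BK = [0.1525 -0.1525; 0.1017 -0.1017]
AᵀP(A−BK) = [2.6949 -2.6949; -2.6949 2.6949]
P' = Q + AᵀP(A−BK) = [6.9449 3.3051; 3.3051 11.6949]
tr(P') = 18.6398


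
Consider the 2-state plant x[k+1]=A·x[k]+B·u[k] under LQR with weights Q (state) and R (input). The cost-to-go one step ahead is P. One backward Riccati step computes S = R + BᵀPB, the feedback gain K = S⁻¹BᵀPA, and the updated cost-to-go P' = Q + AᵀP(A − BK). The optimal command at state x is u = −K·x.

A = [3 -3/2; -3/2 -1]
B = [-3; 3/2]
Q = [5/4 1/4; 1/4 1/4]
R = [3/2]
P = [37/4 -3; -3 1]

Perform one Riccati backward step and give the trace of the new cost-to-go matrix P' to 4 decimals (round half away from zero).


3.2093

BᵀP = [-32.2500 10.5000]
S = R + BᵀPB = [3/2] + [112.5000] = [114.0000]
BᵀPA = [-112.5000 37.8750]
K = S⁻¹·BᵀPA = [-0.9868 0.3322]
A−BK = [0.0395 -0.5033; -0.0197 -1.4984]
AᵀP(A−BK) = [1.4803 -0.4984; -0.4984 0.2290]
P' = Q + AᵀP(A−BK) = [2.7303 -0.2484; -0.2484 0.4790]
tr(P') = 3.2093


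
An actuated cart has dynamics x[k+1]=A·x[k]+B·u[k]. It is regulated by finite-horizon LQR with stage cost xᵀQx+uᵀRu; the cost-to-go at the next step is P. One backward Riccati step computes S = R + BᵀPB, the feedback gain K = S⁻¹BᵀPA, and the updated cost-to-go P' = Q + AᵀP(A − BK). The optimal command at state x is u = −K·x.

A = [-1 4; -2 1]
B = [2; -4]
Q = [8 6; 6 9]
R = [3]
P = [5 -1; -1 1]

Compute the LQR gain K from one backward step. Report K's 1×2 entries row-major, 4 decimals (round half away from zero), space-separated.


BᵀP = [14.0000 -6.0000]
S = R + BᵀPB = [3] + [52.0000] = [55.0000]
BᵀPA = [-2.0000 50.0000]
K = S⁻¹·BᵀPA = [-0.0364 0.9091]
A−BK = [-0.9273 2.1818; -2.1455 4.6364]
AᵀP(A−BK) = [4.9273 -11.1818; -11.1818 27.5455]
P' = Q + AᵀP(A−BK) = [12.9273 -5.1818; -5.1818 36.5455]
tr(P') = 49.4727

-0.0364 0.9091


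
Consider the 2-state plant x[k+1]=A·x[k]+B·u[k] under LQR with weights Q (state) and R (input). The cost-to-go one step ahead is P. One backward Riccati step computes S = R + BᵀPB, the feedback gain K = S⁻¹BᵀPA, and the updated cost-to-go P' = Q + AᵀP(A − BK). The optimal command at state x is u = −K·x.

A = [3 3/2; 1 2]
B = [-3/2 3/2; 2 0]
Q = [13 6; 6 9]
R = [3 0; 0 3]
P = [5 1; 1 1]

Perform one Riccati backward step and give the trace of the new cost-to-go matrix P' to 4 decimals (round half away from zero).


BᵀP = [-5.5000 0.5000; 7.5000 1.5000]
S = R + BᵀPB = [3 0; 0 3] + [9.2500 -8.2500; -8.2500 11.2500] = [12.2500 -8.2500; -8.2500 14.2500]
BᵀPA = [-16.0000 -7.2500; 24.0000 14.2500]
K = S⁻¹·BᵀPA = [-0.2817 0.1338; 1.5211 1.0775]
A−BK = [0.2958 0.0845; 1.5634 1.7324]
AᵀP(A−BK) = [10.9859 8.2817; 8.2817 6.8662]
P' = Q + AᵀP(A−BK) = [23.9859 14.2817; 14.2817 15.8662]
tr(P') = 39.8521

39.8521


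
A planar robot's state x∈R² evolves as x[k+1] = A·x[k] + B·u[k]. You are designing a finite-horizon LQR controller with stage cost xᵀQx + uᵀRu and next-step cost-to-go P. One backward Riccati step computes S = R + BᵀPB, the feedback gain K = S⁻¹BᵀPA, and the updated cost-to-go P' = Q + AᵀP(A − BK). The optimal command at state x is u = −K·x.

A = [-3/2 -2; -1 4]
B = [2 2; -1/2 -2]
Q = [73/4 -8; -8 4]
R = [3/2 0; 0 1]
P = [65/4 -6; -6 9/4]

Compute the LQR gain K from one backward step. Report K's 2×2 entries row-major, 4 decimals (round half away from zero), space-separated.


BᵀP = [35.5000 -13.1250; 44.5000 -16.5000]
S = R + BᵀPB = [3/2 0; 0 1] + [77.5625 97.2500; 97.2500 122.0000] = [79.0625 97.2500; 97.2500 123.0000]
BᵀPA = [-40.1250 -123.5000; -50.2500 -155.0000]
K = S⁻¹·BᵀPA = [-0.1818 -0.4371; -0.2648 -0.9146]
A−BK = [-0.6068 0.7033; -1.6205 1.9523]
AᵀP(A−BK) = [0.2118 0.2543; 0.2543 1.2599]
P' = Q + AᵀP(A−BK) = [18.4618 -7.7457; -7.7457 5.2599]
tr(P') = 23.7217

-0.1818 -0.4371 -0.2648 -0.9146


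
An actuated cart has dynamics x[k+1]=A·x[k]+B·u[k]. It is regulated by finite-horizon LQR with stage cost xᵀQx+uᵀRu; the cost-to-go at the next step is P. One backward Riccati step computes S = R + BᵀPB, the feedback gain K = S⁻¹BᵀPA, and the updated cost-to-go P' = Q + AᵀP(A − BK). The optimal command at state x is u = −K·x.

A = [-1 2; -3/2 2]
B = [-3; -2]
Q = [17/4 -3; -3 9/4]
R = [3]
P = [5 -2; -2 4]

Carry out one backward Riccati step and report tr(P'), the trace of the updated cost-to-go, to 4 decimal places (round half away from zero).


BᵀP = [-11.0000 -2.0000]
S = R + BᵀPB = [3] + [37.0000] = [40.0000]
BᵀPA = [14.0000 -26.0000]
K = S⁻¹·BᵀPA = [0.3500 -0.6500]
A−BK = [0.0500 0.0500; -0.8000 0.7000]
AᵀP(A−BK) = [3.1000 -2.9000; -2.9000 3.1000]
P' = Q + AᵀP(A−BK) = [7.3500 -5.9000; -5.9000 5.3500]
tr(P') = 12.7000

12.7000


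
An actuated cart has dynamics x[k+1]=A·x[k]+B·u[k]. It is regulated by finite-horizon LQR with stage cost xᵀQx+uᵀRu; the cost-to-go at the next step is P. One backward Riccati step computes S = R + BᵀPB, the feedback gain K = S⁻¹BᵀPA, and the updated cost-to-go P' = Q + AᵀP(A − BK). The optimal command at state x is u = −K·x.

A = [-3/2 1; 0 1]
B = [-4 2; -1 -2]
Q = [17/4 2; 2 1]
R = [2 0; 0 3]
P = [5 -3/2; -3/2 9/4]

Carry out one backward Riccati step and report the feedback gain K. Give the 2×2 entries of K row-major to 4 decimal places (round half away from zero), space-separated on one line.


BᵀP = [-18.5000 3.7500; 13.0000 -7.5000]
S = R + BᵀPB = [2 0; 0 3] + [70.2500 -44.5000; -44.5000 41.0000] = [72.2500 -44.5000; -44.5000 44.0000]
BᵀPA = [27.7500 -14.7500; -19.5000 5.5000]
K = S⁻¹·BᵀPA = [0.2947 -0.3372; -0.1452 -0.2161]
A−BK = [-0.0310 0.0832; 0.0044 0.2307]
AᵀP(A−BK) = [0.2421 -0.1051; -0.1051 0.4642]
P' = Q + AᵀP(A−BK) = [4.4921 1.8949; 1.8949 1.4642]
tr(P') = 5.9564

0.2947 -0.3372 -0.1452 -0.2161


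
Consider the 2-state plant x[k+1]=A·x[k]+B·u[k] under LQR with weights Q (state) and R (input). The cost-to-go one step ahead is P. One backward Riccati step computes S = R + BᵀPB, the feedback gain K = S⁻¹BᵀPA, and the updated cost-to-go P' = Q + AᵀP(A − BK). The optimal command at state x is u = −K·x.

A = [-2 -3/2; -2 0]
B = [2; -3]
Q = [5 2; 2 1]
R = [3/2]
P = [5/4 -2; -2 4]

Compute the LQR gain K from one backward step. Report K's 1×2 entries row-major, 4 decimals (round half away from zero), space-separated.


BᵀP = [8.5000 -16.0000]
S = R + BᵀPB = [3/2] + [65.0000] = [66.5000]
BᵀPA = [15.0000 -12.7500]
K = S⁻¹·BᵀPA = [0.2256 -0.1917]
A−BK = [-2.4511 -1.1165; -1.3233 -0.5752]
AᵀP(A−BK) = [1.6165 0.6259; 0.6259 0.3680]
P' = Q + AᵀP(A−BK) = [6.6165 2.6259; 2.6259 1.3680]
tr(P') = 7.9845

0.2256 -0.1917


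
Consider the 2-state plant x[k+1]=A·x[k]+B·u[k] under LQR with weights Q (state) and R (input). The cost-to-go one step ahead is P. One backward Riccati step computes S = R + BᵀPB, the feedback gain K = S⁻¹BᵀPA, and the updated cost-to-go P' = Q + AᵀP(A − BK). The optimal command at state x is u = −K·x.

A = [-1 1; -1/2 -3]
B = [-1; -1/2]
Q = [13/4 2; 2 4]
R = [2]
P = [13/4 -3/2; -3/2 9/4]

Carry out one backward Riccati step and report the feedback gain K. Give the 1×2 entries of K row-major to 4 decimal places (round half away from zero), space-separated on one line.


BᵀP = [-2.5000 0.3750]
S = R + BᵀPB = [2] + [2.3125] = [4.3125]
BᵀPA = [2.3125 -3.6250]
K = S⁻¹·BᵀPA = [0.5362 -0.8406]
A−BK = [-0.4638 0.1594; -0.2319 -3.4203]
AᵀP(A−BK) = [1.0725 -1.6812; -1.6812 29.4529]
P' = Q + AᵀP(A−BK) = [4.3225 0.3188; 0.3188 33.4529]
tr(P') = 37.7754

0.5362 -0.8406


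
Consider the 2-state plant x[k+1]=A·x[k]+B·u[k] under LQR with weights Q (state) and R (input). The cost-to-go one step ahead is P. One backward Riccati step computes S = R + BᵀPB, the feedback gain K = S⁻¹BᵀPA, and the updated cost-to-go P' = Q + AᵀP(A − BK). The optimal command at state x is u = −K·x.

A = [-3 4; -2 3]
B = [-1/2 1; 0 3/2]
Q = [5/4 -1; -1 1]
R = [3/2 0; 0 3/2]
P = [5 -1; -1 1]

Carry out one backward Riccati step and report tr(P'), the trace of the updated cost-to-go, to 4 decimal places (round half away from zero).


BᵀP = [-2.5000 0.5000; 3.5000 0.5000]
S = R + BᵀPB = [3/2 0; 0 3/2] + [1.2500 -1.7500; -1.7500 4.2500] = [2.7500 -1.7500; -1.7500 5.7500]
BᵀPA = [6.5000 -8.5000; -11.5000 15.5000]
K = S⁻¹·BᵀPA = [1.3529 -1.7059; -1.5882 2.1765]
A−BK = [-0.7353 0.9706; 0.3824 -0.2647]
AᵀP(A−BK) = [9.9412 -12.8824; -12.8824 16.7647]
P' = Q + AᵀP(A−BK) = [11.1912 -13.8824; -13.8824 17.7647]
tr(P') = 28.9559

28.9559


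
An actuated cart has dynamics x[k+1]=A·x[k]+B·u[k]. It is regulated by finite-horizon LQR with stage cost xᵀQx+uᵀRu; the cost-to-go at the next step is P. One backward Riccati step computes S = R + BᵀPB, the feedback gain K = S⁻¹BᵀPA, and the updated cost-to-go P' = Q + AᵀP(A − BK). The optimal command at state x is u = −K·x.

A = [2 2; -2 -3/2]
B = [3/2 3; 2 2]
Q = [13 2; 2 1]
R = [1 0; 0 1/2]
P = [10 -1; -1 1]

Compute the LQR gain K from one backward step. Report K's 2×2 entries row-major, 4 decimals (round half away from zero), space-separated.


BᵀP = [13.0000 0.5000; 28.0000 -1.0000]
S = R + BᵀPB = [1 0; 0 1/2] + [20.5000 40.0000; 40.0000 82.0000] = [21.5000 40.0000; 40.0000 82.5000]
BᵀPA = [25.0000 25.2500; 58.0000 57.5000]
K = S⁻¹·BᵀPA = [-1.4820 -1.2482; 1.4216 1.3022]
A−BK = [-0.0417 -0.0342; -1.8791 -1.6079]
AᵀP(A−BK) = [6.5986 5.6799; 5.6799 4.8930]
P' = Q + AᵀP(A−BK) = [19.5986 7.6799; 7.6799 5.8930]
tr(P') = 25.4915

-1.4820 -1.2482 1.4216 1.3022


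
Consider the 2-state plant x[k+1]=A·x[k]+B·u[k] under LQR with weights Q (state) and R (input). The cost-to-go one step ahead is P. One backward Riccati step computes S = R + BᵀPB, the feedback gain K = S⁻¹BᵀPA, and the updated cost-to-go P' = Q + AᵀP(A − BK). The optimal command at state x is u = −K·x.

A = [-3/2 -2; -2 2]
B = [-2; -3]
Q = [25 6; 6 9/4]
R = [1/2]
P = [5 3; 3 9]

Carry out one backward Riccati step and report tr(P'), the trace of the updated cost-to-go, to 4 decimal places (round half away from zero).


53.8509

BᵀP = [-19.0000 -33.0000]
S = R + BᵀPB = [1/2] + [137.0000] = [137.5000]
BᵀPA = [94.5000 -28.0000]
K = S⁻¹·BᵀPA = [0.6873 -0.2036]
A−BK = [-0.1255 -2.4073; 0.0618 1.3891]
AᵀP(A−BK) = [0.3027 1.2436; 1.2436 26.2982]
P' = Q + AᵀP(A−BK) = [25.3027 7.2436; 7.2436 28.5482]
tr(P') = 53.8509


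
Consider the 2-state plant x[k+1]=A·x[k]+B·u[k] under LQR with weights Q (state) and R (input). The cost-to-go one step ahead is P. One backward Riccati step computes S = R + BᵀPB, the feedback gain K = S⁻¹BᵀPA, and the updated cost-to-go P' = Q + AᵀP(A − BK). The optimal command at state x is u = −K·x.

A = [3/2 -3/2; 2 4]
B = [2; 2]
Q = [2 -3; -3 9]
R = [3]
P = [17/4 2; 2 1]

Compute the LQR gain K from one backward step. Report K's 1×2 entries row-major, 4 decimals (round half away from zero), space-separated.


0.7688 0.1313

BᵀP = [12.5000 6.0000]
S = R + BᵀPB = [3] + [37.0000] = [40.0000]
BᵀPA = [30.7500 5.2500]
K = S⁻¹·BᵀPA = [0.7688 0.1313]
A−BK = [-0.0375 -1.7625; 0.4625 3.7375]
AᵀP(A−BK) = [1.9234 0.4016; 0.4016 0.8734]
P' = Q + AᵀP(A−BK) = [3.9234 -2.5984; -2.5984 9.8734]
tr(P') = 13.7969


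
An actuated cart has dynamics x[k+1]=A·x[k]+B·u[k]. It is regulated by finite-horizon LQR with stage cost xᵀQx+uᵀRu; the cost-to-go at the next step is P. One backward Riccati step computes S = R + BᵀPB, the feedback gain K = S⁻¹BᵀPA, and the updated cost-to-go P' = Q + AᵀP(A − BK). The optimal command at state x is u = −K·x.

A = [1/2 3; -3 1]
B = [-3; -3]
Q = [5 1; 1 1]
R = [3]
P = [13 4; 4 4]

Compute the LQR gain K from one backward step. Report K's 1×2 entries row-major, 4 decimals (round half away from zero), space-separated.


0.2039 -0.7763

BᵀP = [-51.0000 -24.0000]
S = R + BᵀPB = [3] + [225.0000] = [228.0000]
BᵀPA = [46.5000 -177.0000]
K = S⁻¹·BᵀPA = [0.2039 -0.7763]
A−BK = [1.1118 0.6711; -2.3882 -1.3289]
AᵀP(A−BK) = [17.7664 9.5987; 9.5987 7.5921]
P' = Q + AᵀP(A−BK) = [22.7664 10.5987; 10.5987 8.5921]
tr(P') = 31.3586


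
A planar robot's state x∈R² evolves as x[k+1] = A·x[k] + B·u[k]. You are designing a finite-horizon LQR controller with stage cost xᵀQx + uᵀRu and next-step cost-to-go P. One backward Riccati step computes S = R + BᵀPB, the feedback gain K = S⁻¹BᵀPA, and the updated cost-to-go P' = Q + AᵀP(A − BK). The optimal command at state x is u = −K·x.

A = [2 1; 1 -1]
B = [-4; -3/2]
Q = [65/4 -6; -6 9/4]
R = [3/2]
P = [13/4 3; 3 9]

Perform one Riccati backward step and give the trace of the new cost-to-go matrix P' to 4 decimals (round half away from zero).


BᵀP = [-17.5000 -25.5000]
S = R + BᵀPB = [3/2] + [108.2500] = [109.7500]
BᵀPA = [-60.5000 8.0000]
K = S⁻¹·BᵀPA = [-0.5513 0.0729]
A−BK = [-0.2050 1.2916; 0.1731 -0.8907]
AᵀP(A−BK) = [0.6492 -1.0900; -1.0900 5.6669]
P' = Q + AᵀP(A−BK) = [16.8992 -7.0900; -7.0900 7.9169]
tr(P') = 24.8161

24.8161


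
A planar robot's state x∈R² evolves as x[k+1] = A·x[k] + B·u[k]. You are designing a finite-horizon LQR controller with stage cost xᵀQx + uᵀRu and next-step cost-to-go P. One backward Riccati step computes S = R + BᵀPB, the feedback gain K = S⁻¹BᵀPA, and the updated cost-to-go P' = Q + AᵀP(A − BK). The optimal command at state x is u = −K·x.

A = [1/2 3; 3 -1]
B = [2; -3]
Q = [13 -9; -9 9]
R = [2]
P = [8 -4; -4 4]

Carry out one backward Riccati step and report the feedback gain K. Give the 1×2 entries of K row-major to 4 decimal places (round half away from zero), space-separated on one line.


-0.3898 0.8814

BᵀP = [28.0000 -20.0000]
S = R + BᵀPB = [2] + [116.0000] = [118.0000]
BᵀPA = [-46.0000 104.0000]
K = S⁻¹·BᵀPA = [-0.3898 0.8814]
A−BK = [1.2797 1.2373; 1.8305 1.6441]
AᵀP(A−BK) = [8.0678 6.5424; 6.5424 8.3390]
P' = Q + AᵀP(A−BK) = [21.0678 -2.4576; -2.4576 17.3390]
tr(P') = 38.4068


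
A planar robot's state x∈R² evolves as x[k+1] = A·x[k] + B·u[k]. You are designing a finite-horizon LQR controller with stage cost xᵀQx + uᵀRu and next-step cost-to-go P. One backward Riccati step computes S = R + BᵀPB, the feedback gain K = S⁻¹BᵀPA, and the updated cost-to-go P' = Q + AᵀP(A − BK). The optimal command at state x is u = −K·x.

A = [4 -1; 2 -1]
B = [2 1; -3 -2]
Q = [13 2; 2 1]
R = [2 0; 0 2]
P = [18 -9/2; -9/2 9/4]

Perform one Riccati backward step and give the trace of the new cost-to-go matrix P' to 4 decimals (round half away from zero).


BᵀP = [49.5000 -15.7500; 27.0000 -9.0000]
S = R + BᵀPB = [2 0; 0 2] + [146.2500 81.0000; 81.0000 45.0000] = [148.2500 81.0000; 81.0000 47.0000]
BᵀPA = [166.5000 -33.7500; 90.0000 -18.0000]
K = S⁻¹·BᵀPA = [1.3165 -0.3153; -0.3540 0.1604]
A−BK = [1.7210 -0.5298; 5.2415 -1.6251]
AᵀP(A−BK) = [37.6595 -11.4395; -11.4395 3.4960]
P' = Q + AᵀP(A−BK) = [50.6595 -9.4395; -9.4395 4.4960]
tr(P') = 55.1555

55.1555


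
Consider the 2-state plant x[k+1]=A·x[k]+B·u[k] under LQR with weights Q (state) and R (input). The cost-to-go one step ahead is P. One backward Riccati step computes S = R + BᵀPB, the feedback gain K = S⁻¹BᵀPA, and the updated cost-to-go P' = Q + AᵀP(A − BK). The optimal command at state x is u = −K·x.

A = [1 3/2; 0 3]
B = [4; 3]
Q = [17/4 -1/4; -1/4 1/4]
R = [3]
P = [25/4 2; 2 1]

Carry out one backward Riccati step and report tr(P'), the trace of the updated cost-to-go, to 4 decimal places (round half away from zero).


6.3047

BᵀP = [31.0000 11.0000]
S = R + BᵀPB = [3] + [157.0000] = [160.0000]
BᵀPA = [31.0000 79.5000]
K = S⁻¹·BᵀPA = [0.1938 0.4969]
A−BK = [0.2250 -0.4875; -0.5813 1.5094]
AᵀP(A−BK) = [0.2438 -0.0281; -0.0281 1.5609]
P' = Q + AᵀP(A−BK) = [4.4938 -0.2781; -0.2781 1.8109]
tr(P') = 6.3047


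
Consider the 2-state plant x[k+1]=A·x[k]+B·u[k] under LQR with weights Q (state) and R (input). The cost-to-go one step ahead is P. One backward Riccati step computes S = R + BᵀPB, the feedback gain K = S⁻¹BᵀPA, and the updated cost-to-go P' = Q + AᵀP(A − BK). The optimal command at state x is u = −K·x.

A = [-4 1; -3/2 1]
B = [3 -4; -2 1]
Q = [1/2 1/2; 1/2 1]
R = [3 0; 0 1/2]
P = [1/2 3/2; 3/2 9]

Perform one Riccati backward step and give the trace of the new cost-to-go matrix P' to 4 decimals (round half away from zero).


BᵀP = [-1.5000 -13.5000; -0.5000 3.0000]
S = R + BᵀPB = [3 0; 0 1/2] + [22.5000 -7.5000; -7.5000 5.0000] = [25.5000 -7.5000; -7.5000 5.5000]
BᵀPA = [26.2500 -15.0000; -2.5000 2.5000]
K = S⁻¹·BᵀPA = [1.4955 -0.7589; 1.5848 -0.5804]
A−BK = [-2.1473 0.9554; -0.0938 0.0625]
AᵀP(A−BK) = [10.9542 -5.2790; -5.2790 2.5670]
P' = Q + AᵀP(A−BK) = [11.4542 -4.7790; -4.7790 3.5670]
tr(P') = 15.0212

15.0212


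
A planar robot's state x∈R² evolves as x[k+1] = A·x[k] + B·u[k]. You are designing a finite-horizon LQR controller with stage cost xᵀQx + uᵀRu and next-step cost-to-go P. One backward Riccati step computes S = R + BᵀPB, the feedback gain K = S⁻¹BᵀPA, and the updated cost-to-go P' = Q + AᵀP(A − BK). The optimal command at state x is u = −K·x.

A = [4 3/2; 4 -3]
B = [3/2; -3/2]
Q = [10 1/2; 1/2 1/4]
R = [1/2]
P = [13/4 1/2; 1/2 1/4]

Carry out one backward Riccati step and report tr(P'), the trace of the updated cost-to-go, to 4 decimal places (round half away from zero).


BᵀP = [4.1250 0.3750]
S = R + BᵀPB = [1/2] + [5.6250] = [6.1250]
BᵀPA = [18.0000 5.0625]
K = S⁻¹·BᵀPA = [2.9388 0.8265]
A−BK = [-0.4082 0.2602; 8.4082 -1.7602]
AᵀP(A−BK) = [19.1020 -1.3776; -1.3776 0.8782]
P' = Q + AᵀP(A−BK) = [29.1020 -0.8776; -0.8776 1.1282]
tr(P') = 30.2302

30.2302


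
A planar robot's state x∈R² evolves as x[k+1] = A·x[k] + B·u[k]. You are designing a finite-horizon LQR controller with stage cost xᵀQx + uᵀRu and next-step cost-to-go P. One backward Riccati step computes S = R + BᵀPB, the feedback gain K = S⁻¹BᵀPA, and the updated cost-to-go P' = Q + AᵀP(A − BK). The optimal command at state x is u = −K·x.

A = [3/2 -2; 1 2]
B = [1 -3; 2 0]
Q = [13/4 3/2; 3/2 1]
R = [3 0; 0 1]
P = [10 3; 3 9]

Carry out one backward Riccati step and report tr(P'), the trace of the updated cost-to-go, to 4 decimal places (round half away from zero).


BᵀP = [16.0000 21.0000; -30.0000 -9.0000]
S = R + BᵀPB = [3 0; 0 1] + [58.0000 -48.0000; -48.0000 90.0000] = [61.0000 -48.0000; -48.0000 91.0000]
BᵀPA = [45.0000 10.0000; -54.0000 42.0000]
K = S⁻¹·BᵀPA = [0.4629 0.9011; -0.3492 0.9369]
A−BK = [-0.0106 -0.0905; 0.0742 0.1977]
AᵀP(A−BK) = [0.8107 1.0394; 1.0394 3.6403]
P' = Q + AᵀP(A−BK) = [4.0607 2.5394; 2.5394 4.6403]
tr(P') = 8.7010

8.7010


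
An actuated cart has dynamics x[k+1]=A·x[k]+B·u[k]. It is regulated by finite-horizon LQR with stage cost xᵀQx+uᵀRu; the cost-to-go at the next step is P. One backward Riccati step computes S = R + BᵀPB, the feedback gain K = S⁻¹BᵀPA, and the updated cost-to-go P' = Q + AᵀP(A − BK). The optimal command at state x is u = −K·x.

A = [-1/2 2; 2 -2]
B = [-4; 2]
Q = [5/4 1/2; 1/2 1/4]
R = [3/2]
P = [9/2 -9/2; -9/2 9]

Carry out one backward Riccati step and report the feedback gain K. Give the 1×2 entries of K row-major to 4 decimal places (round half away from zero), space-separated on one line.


0.4711 -0.6942

BᵀP = [-27.0000 36.0000]
S = R + BᵀPB = [3/2] + [180.0000] = [181.5000]
BᵀPA = [85.5000 -126.0000]
K = S⁻¹·BᵀPA = [0.4711 -0.6942]
A−BK = [1.3843 -0.7769; 1.0579 -0.6116]
AᵀP(A−BK) = [5.8481 -3.6446; -3.6446 2.5289]
P' = Q + AᵀP(A−BK) = [7.0981 -3.1446; -3.1446 2.7789]
tr(P') = 9.8771


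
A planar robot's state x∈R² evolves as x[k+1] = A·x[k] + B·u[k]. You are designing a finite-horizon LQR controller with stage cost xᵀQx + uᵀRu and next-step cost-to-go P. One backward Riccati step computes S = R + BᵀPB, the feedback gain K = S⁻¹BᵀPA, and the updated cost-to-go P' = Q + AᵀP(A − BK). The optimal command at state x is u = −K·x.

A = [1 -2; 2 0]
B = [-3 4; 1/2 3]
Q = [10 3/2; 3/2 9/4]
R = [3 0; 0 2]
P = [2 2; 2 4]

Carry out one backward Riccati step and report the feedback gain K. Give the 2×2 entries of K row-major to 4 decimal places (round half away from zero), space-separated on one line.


0.2245 0.3287 0.5185 -0.1481

BᵀP = [-5.0000 -4.0000; 14.0000 20.0000]
S = R + BᵀPB = [3 0; 0 2] + [13.0000 -32.0000; -32.0000 116.0000] = [16.0000 -32.0000; -32.0000 118.0000]
BᵀPA = [-13.0000 10.0000; 54.0000 -28.0000]
K = S⁻¹·BᵀPA = [0.2245 0.3287; 0.5185 -0.1481]
A−BK = [-0.4005 -0.4213; 0.3322 0.2801]
AᵀP(A−BK) = [0.9190 0.2731; 0.2731 0.5648]
P' = Q + AᵀP(A−BK) = [10.9190 1.7731; 1.7731 2.8148]
tr(P') = 13.7338


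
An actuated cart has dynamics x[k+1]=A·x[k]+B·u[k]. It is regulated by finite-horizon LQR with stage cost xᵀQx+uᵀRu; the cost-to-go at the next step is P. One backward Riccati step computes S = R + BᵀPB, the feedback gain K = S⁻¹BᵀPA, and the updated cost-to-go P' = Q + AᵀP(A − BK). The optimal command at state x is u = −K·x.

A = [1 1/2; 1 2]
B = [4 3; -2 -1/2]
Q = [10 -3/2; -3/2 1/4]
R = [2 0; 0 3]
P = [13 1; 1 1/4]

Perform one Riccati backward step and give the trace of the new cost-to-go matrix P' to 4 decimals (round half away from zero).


11.6039

BᵀP = [50.0000 3.5000; 38.5000 2.8750]
S = R + BᵀPB = [2 0; 0 3] + [193.0000 148.2500; 148.2500 114.0625] = [195.0000 148.2500; 148.2500 117.0625]
BᵀPA = [53.5000 32.0000; 41.3750 25.0000]
K = S⁻¹·BᵀPA = [0.1519 0.0468; 0.1610 0.1543]
A−BK = [-0.0908 -0.1501; 1.3844 2.1708]
AᵀP(A−BK) = [0.4589 0.6123; 0.6123 0.8951]
P' = Q + AᵀP(A−BK) = [10.4589 -0.8877; -0.8877 1.1451]
tr(P') = 11.6039
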